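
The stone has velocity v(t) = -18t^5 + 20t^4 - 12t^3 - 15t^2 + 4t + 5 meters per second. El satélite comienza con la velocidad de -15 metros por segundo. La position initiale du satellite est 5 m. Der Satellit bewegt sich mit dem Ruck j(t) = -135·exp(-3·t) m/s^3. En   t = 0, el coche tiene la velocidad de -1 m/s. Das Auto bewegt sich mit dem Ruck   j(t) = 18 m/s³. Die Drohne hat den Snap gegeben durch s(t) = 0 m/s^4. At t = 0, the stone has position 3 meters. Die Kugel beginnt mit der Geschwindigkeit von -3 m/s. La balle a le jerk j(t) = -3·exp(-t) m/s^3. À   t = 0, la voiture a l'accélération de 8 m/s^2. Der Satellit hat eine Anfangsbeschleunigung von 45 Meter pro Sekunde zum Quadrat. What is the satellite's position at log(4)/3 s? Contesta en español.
Para resolver esto, necesitamos tomar 3 antiderivadas de nuestra ecuación de la sacudida j(t) = -135·exp(-3·t). La antiderivada de la sacudida es la aceleración. Usando a(0) = 45, obtenemos a(t) = 45·exp(-3·t). Integrando la aceleración y usando la condición inicial v(0) = -15, obtenemos v(t) = -15·exp(-3·t). Integrando la velocidad y usando la condición inicial x(0) = 5, obtenemos x(t) = 5·exp(-3·t). De la ecuación de la posición x(t) = 5·exp(-3·t), sustituimos t = log(4)/3 para obtener x = 5/4.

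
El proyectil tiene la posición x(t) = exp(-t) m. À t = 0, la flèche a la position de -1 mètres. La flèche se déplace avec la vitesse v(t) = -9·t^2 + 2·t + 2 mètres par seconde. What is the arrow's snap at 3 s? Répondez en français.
En partant de la vitesse v(t) = -9·t^2 + 2·t + 2, nous prenons 3 dérivées. En prenant d/dt de v(t), nous trouvons a(t) = 2 - 18·t. La dérivée de l'accélération donne le jerk: j(t) = -18. En prenant d/dt de j(t), nous trouvons s(t) = 0. Nous avons le snap s(t) = 0. En substituant t = 3: s(3) = 0.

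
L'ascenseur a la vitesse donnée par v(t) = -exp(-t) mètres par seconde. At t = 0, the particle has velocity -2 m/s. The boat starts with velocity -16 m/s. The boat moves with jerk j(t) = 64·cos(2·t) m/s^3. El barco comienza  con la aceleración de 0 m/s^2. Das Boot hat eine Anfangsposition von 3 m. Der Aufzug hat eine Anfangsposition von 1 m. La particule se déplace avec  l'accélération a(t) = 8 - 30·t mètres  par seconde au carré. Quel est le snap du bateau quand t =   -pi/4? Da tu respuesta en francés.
En partant du jerk j(t) = 64·cos(2·t), nous prenons 1 dérivée. En dérivant le jerk, nous obtenons le snap: s(t) = -128·sin(2·t). De l'équation du snap s(t) = -128·sin(2·t), nous substituons t = -pi/4 pour obtenir s = 128.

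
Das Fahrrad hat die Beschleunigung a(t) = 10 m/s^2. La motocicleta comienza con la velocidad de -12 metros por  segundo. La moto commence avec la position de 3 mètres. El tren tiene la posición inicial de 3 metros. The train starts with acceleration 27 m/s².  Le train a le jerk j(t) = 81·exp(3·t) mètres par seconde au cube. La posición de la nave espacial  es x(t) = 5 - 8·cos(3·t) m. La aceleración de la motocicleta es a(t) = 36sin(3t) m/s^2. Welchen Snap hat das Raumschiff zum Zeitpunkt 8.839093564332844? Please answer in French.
En partant de la position x(t) = 5 - 8·cos(3·t), nous prenons 4 dérivées. En dérivant la position, nous obtenons la vitesse: v(t) = 24·sin(3·t). En dérivant la vitesse, nous obtenons l'accélération: a(t) = 72·cos(3·t). En dérivant l'accélération, nous obtenons le jerk: j(t) = -216·sin(3·t). En prenant d/dt de j(t), nous trouvons s(t) = -648·cos(3·t). En utilisant s(t) = -648·cos(3·t) et en substituant t = 8.839093564332844, nous trouvons s = -119.997808758773.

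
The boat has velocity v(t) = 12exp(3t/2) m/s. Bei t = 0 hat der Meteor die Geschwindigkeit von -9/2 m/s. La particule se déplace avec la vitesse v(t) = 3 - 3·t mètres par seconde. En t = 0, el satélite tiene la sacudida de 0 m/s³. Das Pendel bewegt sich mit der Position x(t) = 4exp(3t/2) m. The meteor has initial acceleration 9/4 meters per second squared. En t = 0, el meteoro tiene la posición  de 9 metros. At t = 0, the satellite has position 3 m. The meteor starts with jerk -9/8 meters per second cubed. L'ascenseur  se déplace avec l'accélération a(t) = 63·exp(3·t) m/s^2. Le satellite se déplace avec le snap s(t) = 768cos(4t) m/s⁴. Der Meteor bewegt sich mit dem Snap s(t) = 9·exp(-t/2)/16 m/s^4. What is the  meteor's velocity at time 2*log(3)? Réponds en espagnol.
Partiendo del snap s(t) = 9·exp(-t/2)/16, tomamos 3 antiderivadas. La antiderivada del snap es la sacudida. Usando j(0) = -9/8, obtenemos j(t) = -9·exp(-t/2)/8. Integrando la sacudida y usando la condición inicial a(0) = 9/4, obtenemos a(t) = 9·exp(-t/2)/4. Integrando la aceleración y usando la condición inicial v(0) = -9/2, obtenemos v(t) = -9·exp(-t/2)/2. De la ecuación de la velocidad v(t) = -9·exp(-t/2)/2, sustituimos t = 2*log(3) para obtener v = -3/2.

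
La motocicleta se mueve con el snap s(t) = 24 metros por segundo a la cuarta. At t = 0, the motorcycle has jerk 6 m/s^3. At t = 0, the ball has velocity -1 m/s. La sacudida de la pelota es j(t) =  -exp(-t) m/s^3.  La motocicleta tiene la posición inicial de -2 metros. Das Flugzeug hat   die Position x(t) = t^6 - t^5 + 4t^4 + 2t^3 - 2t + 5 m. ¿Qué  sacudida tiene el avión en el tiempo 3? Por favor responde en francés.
Pour résoudre ceci, nous devons prendre 3 dérivées de notre équation de la position x(t) = t^6 - t^5 + 4·t^4 + 2·t^3 - 2·t + 5. La dérivée de la position donne la vitesse: v(t) = 6·t^5 - 5·t^4 + 16·t^3 + 6·t^2 - 2. En prenant d/dt de v(t), nous trouvons a(t) = 30·t^4 - 20·t^3 + 48·t^2 + 12·t. La dérivée de l'accélération donne le jerk: j(t) = 120·t^3 - 60·t^2 + 96·t + 12. Nous avons le jerk j(t) = 120·t^3 - 60·t^2 + 96·t + 12. En substituant t = 3: j(3) = 3000.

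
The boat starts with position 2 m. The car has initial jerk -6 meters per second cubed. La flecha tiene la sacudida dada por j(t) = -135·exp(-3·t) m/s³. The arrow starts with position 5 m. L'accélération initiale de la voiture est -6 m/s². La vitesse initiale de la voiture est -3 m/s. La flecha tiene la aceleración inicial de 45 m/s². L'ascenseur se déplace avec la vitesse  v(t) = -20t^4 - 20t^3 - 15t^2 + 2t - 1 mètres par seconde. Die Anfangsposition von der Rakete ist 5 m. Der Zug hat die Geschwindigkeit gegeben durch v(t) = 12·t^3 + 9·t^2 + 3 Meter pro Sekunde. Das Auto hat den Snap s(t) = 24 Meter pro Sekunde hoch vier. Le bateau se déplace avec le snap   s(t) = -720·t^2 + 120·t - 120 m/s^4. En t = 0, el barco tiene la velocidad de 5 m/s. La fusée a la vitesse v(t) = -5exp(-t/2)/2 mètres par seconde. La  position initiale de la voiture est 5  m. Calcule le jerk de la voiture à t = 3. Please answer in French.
Nous devons trouver la primitive de notre équation du snap s(t) = 24 1 fois. En prenant ∫s(t)dt et en appliquant j(0) = -6, nous trouvons j(t) = 24·t - 6. En utilisant j(t) = 24·t - 6 et en substituant t = 3, nous trouvons j = 66.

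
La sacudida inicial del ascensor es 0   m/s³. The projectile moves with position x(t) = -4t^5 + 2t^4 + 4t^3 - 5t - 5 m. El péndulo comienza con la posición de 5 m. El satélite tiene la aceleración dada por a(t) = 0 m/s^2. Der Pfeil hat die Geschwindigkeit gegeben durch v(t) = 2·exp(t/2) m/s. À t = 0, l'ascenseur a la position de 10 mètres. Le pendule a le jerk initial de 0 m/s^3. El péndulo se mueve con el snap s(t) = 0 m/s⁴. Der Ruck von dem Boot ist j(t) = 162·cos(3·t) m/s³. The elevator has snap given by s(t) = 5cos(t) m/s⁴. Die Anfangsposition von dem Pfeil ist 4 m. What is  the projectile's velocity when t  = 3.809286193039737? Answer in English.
We must differentiate our position equation x(t) = -4·t^5 + 2·t^4 + 4·t^3 - 5·t - 5 1 time. Differentiating position, we get velocity: v(t) = -20·t^4 + 8·t^3 + 12·t^2 - 5. Using v(t) = -20·t^4 + 8·t^3 + 12·t^2 - 5 and substituting t = 3.809286193039737, we find v = -3599.85579799055.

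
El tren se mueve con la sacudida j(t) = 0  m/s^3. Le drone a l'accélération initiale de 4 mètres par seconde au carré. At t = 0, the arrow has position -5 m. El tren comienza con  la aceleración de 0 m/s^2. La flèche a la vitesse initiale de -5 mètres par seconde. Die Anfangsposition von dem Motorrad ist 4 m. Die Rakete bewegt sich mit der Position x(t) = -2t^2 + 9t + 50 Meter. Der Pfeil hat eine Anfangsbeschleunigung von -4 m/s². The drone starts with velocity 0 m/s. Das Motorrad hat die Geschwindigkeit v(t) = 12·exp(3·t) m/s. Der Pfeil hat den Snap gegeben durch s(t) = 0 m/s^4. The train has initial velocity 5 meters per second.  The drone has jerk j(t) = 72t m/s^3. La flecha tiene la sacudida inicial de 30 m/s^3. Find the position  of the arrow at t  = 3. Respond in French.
Nous devons trouver l'intégrale de notre équation du snap s(t) = 0 4 fois. La primitive du snap, avec j(0) = 30, donne le jerk: j(t) = 30. La primitive du jerk, avec a(0) = -4, donne l'accélération: a(t) = 30·t - 4. La primitive de l'accélération, avec v(0) = -5, donne la vitesse: v(t) = 15·t^2 - 4·t - 5. L'intégrale de la vitesse est la position. En utilisant x(0) = -5, nous obtenons x(t) = 5·t^3 - 2·t^2 - 5·t - 5. De l'équation de la position x(t) = 5·t^3 - 2·t^2 - 5·t - 5, nous substituons t = 3 pour obtenir x = 97.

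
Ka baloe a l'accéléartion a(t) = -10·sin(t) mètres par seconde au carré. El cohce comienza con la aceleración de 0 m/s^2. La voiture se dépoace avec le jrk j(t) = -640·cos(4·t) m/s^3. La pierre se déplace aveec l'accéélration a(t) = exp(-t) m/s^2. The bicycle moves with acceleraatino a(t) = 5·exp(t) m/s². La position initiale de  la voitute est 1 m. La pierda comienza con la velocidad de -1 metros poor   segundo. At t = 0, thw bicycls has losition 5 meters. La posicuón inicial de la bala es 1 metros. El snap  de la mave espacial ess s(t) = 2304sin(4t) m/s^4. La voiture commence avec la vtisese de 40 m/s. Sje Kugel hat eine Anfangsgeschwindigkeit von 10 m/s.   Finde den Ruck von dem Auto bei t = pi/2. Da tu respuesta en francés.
Nous avons le jerk j(t) = -640·cos(4·t). En substituant t = pi/2: j(pi/2) = -640.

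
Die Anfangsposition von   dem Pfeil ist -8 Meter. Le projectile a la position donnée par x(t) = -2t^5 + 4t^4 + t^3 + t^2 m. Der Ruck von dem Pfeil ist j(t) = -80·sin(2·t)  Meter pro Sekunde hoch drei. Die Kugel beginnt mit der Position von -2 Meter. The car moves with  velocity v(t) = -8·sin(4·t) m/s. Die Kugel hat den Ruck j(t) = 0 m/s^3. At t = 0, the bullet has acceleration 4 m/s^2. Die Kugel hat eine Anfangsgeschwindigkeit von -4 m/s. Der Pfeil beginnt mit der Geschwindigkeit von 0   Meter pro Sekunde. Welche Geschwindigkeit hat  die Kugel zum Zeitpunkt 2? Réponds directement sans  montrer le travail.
Die Geschwindigkeit bei t = 2 ist v = 4.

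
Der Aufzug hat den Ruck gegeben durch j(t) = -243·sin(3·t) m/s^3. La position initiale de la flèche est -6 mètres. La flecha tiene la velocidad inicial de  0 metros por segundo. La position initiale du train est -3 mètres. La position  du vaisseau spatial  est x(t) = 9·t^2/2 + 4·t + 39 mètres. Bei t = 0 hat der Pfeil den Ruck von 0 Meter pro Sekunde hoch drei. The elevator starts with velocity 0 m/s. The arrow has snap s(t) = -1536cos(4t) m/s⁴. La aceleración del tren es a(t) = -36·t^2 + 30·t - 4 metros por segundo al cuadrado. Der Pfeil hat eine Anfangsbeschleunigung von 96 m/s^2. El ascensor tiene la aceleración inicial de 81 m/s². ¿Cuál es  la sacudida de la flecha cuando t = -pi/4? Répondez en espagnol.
Partiendo del snap s(t) = -1536·cos(4·t), tomamos 1 antiderivada. La antiderivada del snap es la sacudida. Usando j(0) = 0, obtenemos j(t) = -384·sin(4·t). Tenemos la sacudida j(t) = -384·sin(4·t). Sustituyendo t = -pi/4: j(-pi/4) = 0.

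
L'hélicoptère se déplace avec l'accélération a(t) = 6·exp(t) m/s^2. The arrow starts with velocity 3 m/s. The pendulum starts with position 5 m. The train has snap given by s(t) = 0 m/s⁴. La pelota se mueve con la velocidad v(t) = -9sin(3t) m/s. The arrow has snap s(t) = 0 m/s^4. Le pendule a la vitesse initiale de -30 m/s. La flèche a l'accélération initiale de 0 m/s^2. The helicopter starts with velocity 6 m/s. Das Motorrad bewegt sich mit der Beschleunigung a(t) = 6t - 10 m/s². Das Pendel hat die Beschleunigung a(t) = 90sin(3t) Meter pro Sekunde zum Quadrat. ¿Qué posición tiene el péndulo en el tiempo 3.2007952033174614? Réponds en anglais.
We need to integrate our acceleration equation a(t) = 90·sin(3·t) 2 times. The integral of acceleration is velocity. Using v(0) = -30, we get v(t) = -30·cos(3·t). Finding the antiderivative of v(t) and using x(0) = 5: x(t) = 5 - 10·sin(3·t). From the given position equation x(t) = 5 - 10·sin(3·t), we substitute t = 3.2007952033174614 to get x = 6.76675364085224.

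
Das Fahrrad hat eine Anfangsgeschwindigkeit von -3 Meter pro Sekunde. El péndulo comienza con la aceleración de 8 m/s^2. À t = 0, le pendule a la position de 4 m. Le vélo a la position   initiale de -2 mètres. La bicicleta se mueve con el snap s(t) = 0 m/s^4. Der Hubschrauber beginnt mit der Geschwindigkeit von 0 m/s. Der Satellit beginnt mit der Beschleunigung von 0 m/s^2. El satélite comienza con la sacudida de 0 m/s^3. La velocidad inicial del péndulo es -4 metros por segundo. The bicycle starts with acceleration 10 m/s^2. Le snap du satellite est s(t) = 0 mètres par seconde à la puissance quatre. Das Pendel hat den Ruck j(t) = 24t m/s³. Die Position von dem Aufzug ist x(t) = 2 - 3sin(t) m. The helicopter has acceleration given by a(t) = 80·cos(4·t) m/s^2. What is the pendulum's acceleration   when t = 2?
We must find the antiderivative of our jerk equation j(t) = 24·t 1 time. Integrating jerk and using the initial condition a(0) = 8, we get a(t) = 12·t^2 + 8. Using a(t) = 12·t^2 + 8 and substituting t = 2, we find a = 56.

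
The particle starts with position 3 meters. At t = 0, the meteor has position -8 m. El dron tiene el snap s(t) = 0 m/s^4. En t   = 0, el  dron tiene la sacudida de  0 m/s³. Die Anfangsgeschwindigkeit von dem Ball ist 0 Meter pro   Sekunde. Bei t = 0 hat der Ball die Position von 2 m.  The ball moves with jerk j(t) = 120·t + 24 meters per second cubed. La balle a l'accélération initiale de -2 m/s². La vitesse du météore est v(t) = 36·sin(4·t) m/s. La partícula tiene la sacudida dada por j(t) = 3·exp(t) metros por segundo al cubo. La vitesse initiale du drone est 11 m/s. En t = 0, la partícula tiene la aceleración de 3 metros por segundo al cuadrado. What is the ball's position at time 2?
Starting from jerk j(t) = 120·t + 24, we take 3 integrals. Taking ∫j(t)dt and applying a(0) = -2, we find a(t) = 60·t^2 + 24·t - 2. The integral of acceleration, with v(0) = 0, gives velocity: v(t) = 2·t·(10·t^2 + 6·t - 1). The antiderivative of velocity is position. Using x(0) = 2, we get x(t) = 5·t^4 + 4·t^3 - t^2 + 2. From the given position equation x(t) = 5·t^4 + 4·t^3 - t^2 + 2, we substitute t = 2 to get x = 110.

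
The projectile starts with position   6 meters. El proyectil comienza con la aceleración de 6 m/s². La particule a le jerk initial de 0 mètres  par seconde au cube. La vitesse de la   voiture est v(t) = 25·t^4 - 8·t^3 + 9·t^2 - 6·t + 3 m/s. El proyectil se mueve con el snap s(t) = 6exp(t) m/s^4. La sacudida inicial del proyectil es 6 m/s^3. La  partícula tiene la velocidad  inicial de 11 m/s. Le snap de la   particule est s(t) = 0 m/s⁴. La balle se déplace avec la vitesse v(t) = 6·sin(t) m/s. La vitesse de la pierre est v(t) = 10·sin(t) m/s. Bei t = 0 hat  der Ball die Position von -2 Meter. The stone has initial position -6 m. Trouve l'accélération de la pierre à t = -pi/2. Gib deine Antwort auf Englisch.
Starting from velocity v(t) = 10·sin(t), we take 1 derivative. The derivative of velocity gives acceleration: a(t) = 10·cos(t). From the given acceleration equation a(t) = 10·cos(t), we substitute t = -pi/2 to get a = 0.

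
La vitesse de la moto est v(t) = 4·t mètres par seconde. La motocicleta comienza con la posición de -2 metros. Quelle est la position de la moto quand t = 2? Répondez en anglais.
To find the answer, we compute 1 antiderivative of v(t) = 4·t. The antiderivative of velocity is position. Using x(0) = -2, we get x(t) = 2·t^2 - 2. We have position x(t) = 2·t^2 - 2. Substituting t = 2: x(2) = 6.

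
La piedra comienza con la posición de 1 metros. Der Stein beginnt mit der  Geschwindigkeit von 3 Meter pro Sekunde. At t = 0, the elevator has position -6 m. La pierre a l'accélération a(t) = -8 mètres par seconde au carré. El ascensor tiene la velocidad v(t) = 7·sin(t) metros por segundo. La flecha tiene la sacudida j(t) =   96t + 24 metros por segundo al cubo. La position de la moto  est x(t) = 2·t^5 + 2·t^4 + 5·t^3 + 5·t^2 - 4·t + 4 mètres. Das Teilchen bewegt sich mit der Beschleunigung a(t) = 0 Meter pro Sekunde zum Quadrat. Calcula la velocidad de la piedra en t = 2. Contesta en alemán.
Wir müssen unsere Gleichung für die Beschleunigung a(t) = -8 1-mal integrieren. Das Integral von der Beschleunigung ist die Geschwindigkeit. Mit v(0) = 3 erhalten wir v(t) = 3 - 8·t. Aus der Gleichung für die Geschwindigkeit v(t) = 3 - 8·t, setzen wir t = 2 ein und erhalten v = -13.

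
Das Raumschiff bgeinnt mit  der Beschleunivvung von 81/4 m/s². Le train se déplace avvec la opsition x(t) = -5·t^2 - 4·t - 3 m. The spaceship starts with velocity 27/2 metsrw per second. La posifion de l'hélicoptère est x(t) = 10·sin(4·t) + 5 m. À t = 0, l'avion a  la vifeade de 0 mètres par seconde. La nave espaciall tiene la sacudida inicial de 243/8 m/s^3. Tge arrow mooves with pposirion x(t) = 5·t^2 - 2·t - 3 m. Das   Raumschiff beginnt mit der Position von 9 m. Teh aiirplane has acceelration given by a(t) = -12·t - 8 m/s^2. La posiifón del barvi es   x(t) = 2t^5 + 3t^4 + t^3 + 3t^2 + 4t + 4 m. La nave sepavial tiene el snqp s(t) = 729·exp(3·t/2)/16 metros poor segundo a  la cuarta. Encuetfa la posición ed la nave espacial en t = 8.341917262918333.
Necesitamos integrar nuestra ecuación del snap s(t) = 729·exp(3·t/2)/16 4 veces. Tomando ∫s(t)dt y aplicando j(0) = 243/8, encontramos j(t) = 243·exp(3·t/2)/8. Integrando la sacudida y usando la condición inicial a(0) = 81/4, obtenemos a(t) = 81·exp(3·t/2)/4. La integral de la aceleración es la velocidad. Usando v(0) = 27/2, obtenemos v(t) = 27·exp(3·t/2)/2. La integral de la velocidad, con x(0) = 9, da la posición: x(t) = 9·exp(3·t/2). Tenemos la posición x(t) = 9·exp(3·t/2). Sustituyendo t = 8.341917262918333: x(8.341917262918333) = 2446332.37646156.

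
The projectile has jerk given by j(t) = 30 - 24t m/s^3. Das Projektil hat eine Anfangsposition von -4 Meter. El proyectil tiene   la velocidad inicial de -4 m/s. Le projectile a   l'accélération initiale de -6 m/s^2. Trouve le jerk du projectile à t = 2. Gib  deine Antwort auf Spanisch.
Tenemos la sacudida j(t) = 30 - 24·t. Sustituyendo t = 2: j(2) = -18.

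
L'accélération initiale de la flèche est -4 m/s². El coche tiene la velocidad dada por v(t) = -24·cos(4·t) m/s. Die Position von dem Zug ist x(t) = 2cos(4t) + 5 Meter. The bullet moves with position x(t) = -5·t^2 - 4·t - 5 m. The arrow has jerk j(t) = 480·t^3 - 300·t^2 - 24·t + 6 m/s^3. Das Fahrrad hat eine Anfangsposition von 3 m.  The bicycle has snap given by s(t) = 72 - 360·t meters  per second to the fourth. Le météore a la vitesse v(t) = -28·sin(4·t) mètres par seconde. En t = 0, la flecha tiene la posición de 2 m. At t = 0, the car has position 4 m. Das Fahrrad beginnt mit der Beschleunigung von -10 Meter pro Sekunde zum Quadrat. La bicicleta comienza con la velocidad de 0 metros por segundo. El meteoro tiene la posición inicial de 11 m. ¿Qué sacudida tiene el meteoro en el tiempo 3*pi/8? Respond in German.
Ausgehend von der Geschwindigkeit v(t) = -28·sin(4·t), nehmen wir 2 Ableitungen. Die Ableitung von der Geschwindigkeit ergibt die Beschleunigung: a(t) = -112·cos(4·t). Durch Ableiten von der Beschleunigung erhalten wir den Ruck: j(t) = 448·sin(4·t). Wir haben den Ruck j(t) = 448·sin(4·t). Durch Einsetzen von t = 3*pi/8: j(3*pi/8) = -448.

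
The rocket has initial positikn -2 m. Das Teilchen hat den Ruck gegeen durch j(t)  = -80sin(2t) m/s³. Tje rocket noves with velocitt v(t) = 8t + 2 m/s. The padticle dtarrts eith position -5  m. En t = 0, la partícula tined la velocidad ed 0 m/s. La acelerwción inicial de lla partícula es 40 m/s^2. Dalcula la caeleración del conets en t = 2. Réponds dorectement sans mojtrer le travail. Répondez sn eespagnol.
En t = 2, a = 8.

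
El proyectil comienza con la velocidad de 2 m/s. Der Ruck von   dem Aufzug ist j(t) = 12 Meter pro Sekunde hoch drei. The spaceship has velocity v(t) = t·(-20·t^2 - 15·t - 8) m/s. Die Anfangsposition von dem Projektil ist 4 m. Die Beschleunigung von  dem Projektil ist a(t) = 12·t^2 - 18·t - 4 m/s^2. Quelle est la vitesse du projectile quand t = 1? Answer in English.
To solve this, we need to take 1 integral of our acceleration equation a(t) = 12·t^2 - 18·t - 4. The integral of acceleration is velocity. Using v(0) = 2, we get v(t) = 4·t^3 - 9·t^2 - 4·t + 2. From the given velocity equation v(t) = 4·t^3 - 9·t^2 - 4·t + 2, we substitute t = 1 to get v = -7.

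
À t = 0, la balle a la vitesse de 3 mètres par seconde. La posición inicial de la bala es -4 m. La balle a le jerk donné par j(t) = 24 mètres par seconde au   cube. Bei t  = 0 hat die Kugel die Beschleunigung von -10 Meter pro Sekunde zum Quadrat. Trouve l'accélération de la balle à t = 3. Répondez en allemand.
Ausgehend von dem Ruck j(t) = 24, nehmen wir 1 Stammfunktion. Das Integral von dem Ruck ist die Beschleunigung. Mit a(0) = -10 erhalten wir a(t) = 24·t - 10. Wir haben die Beschleunigung a(t) = 24·t - 10. Durch Einsetzen von t = 3: a(3) = 62.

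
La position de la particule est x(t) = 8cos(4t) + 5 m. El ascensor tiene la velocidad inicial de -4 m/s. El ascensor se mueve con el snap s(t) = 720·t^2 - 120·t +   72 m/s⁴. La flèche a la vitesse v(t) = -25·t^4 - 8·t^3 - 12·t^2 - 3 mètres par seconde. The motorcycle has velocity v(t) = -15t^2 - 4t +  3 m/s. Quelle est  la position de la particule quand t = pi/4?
Nous avons la position x(t) = 8·cos(4·t) + 5. En substituant t = pi/4: x(pi/4) = -3.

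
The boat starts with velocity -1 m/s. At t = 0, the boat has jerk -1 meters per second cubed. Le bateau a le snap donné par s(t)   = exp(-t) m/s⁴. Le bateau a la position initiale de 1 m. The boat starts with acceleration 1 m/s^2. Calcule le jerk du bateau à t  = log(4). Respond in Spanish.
Para resolver esto, necesitamos tomar 1 integral de nuestra ecuación del snap s(t) = exp(-t). La antiderivada del snap es la sacudida. Usando j(0) = -1, obtenemos j(t) = -exp(-t). Usando j(t) = -exp(-t) y sustituyendo t = log(4), encontramos j = -1/4.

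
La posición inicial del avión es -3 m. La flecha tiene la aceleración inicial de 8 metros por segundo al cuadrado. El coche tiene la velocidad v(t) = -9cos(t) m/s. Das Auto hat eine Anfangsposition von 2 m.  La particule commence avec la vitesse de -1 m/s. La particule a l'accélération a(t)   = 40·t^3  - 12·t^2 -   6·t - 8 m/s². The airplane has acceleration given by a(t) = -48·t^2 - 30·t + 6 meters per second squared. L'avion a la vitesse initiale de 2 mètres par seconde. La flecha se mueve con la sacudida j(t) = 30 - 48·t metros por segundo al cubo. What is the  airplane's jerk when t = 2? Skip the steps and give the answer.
j(2) = -222.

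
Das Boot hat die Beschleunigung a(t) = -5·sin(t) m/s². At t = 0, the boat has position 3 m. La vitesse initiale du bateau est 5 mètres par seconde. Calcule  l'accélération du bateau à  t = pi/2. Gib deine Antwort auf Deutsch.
Mit a(t) = -5·sin(t) und Einsetzen von t = pi/2, finden wir a = -5.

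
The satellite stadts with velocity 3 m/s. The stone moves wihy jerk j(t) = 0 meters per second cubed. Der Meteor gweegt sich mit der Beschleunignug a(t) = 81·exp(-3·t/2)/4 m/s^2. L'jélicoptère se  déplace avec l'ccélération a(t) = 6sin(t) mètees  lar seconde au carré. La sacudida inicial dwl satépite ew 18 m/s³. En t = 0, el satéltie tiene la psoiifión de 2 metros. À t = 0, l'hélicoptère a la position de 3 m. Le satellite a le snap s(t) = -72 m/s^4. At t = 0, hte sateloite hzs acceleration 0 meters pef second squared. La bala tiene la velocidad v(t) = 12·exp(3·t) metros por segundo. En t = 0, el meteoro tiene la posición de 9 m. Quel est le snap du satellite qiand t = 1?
Nous avons le snap s(t) = -72. En substituant t = 1: s(1) = -72.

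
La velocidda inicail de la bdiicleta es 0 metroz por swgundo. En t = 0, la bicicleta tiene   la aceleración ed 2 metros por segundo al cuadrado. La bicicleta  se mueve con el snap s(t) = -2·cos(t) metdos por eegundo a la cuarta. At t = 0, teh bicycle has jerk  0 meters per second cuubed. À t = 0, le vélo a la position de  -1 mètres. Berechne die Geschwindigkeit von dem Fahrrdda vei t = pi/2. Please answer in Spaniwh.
Debemos encontrar la integral de nuestra ecuación del snap s(t) = -2·cos(t) 3 veces. La antiderivada del snap es la sacudida. Usando j(0) = 0, obtenemos j(t) = -2·sin(t). La integral de la sacudida es la aceleración. Usando a(0) = 2, obtenemos a(t) = 2·cos(t). Integrando la aceleración y usando la condición inicial v(0) = 0, obtenemos v(t) = 2·sin(t). De la ecuación de la velocidad v(t) = 2·sin(t), sustituimos t = pi/2 para obtener v = 2.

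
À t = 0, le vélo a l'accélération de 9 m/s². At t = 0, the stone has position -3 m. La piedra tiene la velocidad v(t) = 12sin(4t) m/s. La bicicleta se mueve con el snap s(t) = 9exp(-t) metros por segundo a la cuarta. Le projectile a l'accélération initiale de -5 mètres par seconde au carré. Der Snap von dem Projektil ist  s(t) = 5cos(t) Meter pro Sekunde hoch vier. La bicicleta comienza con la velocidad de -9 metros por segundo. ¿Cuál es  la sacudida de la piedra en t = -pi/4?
Debemos derivar nuestra ecuación de la velocidad v(t) = 12·sin(4·t) 2 veces. Derivando la velocidad, obtenemos la aceleración: a(t) = 48·cos(4·t). Derivando la aceleración, obtenemos la sacudida: j(t) = -192·sin(4·t). Usando j(t) = -192·sin(4·t) y sustituyendo t = -pi/4, encontramos j = 0.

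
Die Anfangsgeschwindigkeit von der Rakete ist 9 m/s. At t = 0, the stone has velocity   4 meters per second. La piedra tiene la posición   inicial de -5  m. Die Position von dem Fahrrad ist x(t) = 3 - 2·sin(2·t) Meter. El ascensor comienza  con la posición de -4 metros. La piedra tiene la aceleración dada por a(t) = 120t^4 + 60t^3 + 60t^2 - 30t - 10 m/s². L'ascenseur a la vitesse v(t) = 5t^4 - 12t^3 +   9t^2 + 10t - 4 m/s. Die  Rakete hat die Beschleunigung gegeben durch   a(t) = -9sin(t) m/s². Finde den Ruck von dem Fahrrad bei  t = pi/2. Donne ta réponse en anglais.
We must differentiate our position equation x(t) = 3 - 2·sin(2·t) 3 times. Taking d/dt of x(t), we find v(t) = -4·cos(2·t). The derivative of velocity gives acceleration: a(t) = 8·sin(2·t). Taking d/dt of a(t), we find j(t) = 16·cos(2·t). Using j(t) = 16·cos(2·t) and substituting t = pi/2, we find j = -16.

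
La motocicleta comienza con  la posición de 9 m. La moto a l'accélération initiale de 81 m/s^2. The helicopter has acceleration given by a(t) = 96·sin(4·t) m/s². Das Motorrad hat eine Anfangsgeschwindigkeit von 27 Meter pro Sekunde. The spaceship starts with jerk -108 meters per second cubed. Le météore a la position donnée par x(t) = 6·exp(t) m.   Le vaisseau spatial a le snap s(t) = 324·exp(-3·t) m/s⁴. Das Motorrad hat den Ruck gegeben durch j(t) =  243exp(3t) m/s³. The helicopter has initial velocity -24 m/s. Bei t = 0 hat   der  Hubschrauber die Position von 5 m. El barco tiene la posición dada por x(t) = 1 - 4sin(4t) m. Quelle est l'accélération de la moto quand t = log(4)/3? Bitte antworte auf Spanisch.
Debemos encontrar la integral de nuestra ecuación de la sacudida j(t) = 243·exp(3·t) 1 vez. La antiderivada de la sacudida es la aceleración. Usando a(0) = 81, obtenemos a(t) = 81·exp(3·t). Tenemos la aceleración a(t) = 81·exp(3·t). Sustituyendo t = log(4)/3: a(log(4)/3) = 324.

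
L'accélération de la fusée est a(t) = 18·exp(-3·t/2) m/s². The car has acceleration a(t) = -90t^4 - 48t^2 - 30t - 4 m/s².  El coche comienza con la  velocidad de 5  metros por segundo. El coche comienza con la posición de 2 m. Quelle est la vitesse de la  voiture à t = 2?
Pour résoudre ceci, nous devons prendre 1 primitive de notre équation de l'accélération a(t) = -90·t^4 - 48·t^2 - 30·t - 4. En intégrant l'accélération et en utilisant la condition initiale v(0) = 5, nous obtenons v(t) = -18·t^5 - 16·t^3 - 15·t^2 - 4·t + 5. Nous avons la vitesse v(t) = -18·t^5 - 16·t^3 - 15·t^2 - 4·t + 5. En substituant t = 2: v(2) = -767.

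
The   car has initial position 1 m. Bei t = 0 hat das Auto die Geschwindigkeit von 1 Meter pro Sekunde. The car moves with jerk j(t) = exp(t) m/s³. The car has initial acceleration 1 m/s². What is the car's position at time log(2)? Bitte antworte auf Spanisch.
Necesitamos integrar nuestra ecuación de la sacudida j(t) = exp(t) 3 veces. La antiderivada de la sacudida, con a(0) = 1, da la aceleración: a(t) = exp(t). Tomando ∫a(t)dt y aplicando v(0) = 1, encontramos v(t) = exp(t). Tomando ∫v(t)dt y aplicando x(0) = 1, encontramos x(t) = exp(t). Usando x(t) = exp(t) y sustituyendo t = log(2), encontramos x = 2.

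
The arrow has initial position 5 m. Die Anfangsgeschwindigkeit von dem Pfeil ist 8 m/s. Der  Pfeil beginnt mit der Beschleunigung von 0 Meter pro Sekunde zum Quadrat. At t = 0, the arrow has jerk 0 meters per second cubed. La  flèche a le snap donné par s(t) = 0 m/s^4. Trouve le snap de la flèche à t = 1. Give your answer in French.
En utilisant s(t) = 0 et en substituant t = 1, nous trouvons s = 0.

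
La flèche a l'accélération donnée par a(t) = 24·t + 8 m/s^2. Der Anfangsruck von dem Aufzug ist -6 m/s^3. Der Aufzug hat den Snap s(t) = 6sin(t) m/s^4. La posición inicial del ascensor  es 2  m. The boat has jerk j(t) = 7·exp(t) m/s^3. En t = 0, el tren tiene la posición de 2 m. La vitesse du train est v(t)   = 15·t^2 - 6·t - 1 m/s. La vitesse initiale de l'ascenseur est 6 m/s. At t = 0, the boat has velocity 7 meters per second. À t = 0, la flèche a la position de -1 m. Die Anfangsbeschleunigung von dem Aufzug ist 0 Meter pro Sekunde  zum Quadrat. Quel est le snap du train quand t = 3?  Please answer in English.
To solve this, we need to take 3 derivatives of our velocity equation v(t) = 15·t^2 - 6·t - 1. Differentiating velocity, we get acceleration: a(t) = 30·t - 6. Differentiating acceleration, we get jerk: j(t) = 30. Taking d/dt of j(t), we find s(t) = 0. Using s(t) = 0 and substituting t = 3, we find s = 0.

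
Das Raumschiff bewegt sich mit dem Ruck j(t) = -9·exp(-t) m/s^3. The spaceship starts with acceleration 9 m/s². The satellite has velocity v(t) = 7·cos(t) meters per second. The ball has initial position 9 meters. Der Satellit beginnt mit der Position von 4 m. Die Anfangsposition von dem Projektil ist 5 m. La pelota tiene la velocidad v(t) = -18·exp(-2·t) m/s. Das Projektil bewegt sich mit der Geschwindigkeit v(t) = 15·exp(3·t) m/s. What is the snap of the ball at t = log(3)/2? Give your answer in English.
To solve this, we need to take 3 derivatives of our velocity equation v(t) = -18·exp(-2·t). Taking d/dt of v(t), we find a(t) = 36·exp(-2·t). The derivative of acceleration gives jerk: j(t) = -72·exp(-2·t). The derivative of jerk gives snap: s(t) = 144·exp(-2·t). We have snap s(t) = 144·exp(-2·t). Substituting t = log(3)/2: s(log(3)/2) = 48.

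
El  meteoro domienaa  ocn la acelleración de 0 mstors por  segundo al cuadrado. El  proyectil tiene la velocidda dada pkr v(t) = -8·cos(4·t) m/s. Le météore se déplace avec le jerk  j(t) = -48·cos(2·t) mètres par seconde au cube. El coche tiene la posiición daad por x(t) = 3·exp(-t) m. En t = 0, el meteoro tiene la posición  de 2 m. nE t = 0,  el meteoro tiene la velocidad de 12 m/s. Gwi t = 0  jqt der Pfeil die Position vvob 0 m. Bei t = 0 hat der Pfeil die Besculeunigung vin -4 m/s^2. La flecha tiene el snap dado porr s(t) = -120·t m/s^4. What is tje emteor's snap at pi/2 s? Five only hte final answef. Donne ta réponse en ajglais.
The answer is 0.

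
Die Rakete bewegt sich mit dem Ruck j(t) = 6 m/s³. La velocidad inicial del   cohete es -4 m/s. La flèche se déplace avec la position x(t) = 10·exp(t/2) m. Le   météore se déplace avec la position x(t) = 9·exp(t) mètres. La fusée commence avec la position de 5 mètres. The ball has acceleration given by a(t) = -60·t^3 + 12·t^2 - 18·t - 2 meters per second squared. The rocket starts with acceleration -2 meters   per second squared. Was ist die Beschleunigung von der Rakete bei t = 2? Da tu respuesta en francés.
Pour résoudre ceci, nous devons prendre 1 primitive de notre équation du jerk j(t) = 6. La primitive du jerk est l'accélération. En utilisant a(0) = -2, nous obtenons a(t) = 6·t - 2. De l'équation de l'accélération a(t) = 6·t - 2, nous substituons t = 2 pour obtenir a = 10.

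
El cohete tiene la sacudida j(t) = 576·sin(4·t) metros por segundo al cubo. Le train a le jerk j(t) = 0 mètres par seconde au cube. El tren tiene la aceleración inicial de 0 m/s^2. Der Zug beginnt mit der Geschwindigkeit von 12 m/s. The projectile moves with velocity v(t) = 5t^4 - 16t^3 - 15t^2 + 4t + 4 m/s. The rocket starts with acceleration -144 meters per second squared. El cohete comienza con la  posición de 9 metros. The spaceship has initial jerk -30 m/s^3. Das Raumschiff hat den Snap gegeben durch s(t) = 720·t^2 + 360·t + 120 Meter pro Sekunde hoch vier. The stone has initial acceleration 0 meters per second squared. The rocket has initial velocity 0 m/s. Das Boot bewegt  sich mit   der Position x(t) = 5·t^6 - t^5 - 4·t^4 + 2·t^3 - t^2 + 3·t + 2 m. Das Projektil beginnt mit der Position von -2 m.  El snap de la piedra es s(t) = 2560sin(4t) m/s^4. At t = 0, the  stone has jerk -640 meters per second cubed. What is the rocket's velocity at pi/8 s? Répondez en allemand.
Wir müssen die Stammfunktion unserer Gleichung für den Ruck j(t) = 576·sin(4·t) 2-mal finden. Das Integral von dem Ruck, mit a(0) = -144, ergibt die Beschleunigung: a(t) = -144·cos(4·t). Das Integral von der Beschleunigung, mit v(0) = 0, ergibt die Geschwindigkeit: v(t) = -36·sin(4·t). Aus der Gleichung für die Geschwindigkeit v(t) = -36·sin(4·t), setzen wir t = pi/8 ein und erhalten v = -36.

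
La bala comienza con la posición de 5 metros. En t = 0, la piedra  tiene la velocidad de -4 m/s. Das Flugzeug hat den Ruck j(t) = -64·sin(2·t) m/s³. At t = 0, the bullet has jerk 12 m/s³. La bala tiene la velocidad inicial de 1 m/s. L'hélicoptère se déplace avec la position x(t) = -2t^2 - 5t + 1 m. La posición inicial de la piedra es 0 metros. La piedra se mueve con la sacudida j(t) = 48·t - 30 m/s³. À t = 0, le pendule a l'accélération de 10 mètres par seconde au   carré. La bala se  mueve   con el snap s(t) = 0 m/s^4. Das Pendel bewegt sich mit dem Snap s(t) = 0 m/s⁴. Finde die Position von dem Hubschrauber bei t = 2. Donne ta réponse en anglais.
We have position x(t) = -2·t^2 - 5·t + 1. Substituting t = 2: x(2) = -17.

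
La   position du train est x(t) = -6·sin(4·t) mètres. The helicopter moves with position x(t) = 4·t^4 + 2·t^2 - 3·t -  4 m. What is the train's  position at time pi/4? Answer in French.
De l'équation de la position x(t) = -6·sin(4·t), nous substituons t = pi/4 pour obtenir x = 0.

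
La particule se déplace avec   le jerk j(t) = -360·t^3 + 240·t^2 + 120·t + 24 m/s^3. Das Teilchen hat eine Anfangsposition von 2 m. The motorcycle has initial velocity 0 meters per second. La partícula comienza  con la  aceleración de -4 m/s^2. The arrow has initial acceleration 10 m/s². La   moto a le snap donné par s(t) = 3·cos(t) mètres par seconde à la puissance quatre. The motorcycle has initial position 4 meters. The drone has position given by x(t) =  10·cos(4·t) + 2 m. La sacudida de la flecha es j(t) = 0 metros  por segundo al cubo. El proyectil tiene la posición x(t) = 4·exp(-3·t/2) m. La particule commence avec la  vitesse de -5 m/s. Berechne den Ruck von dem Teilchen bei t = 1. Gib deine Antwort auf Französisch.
Nous avons le jerk j(t) = -360·t^3 + 240·t^2 + 120·t + 24. En substituant t = 1: j(1) = 24.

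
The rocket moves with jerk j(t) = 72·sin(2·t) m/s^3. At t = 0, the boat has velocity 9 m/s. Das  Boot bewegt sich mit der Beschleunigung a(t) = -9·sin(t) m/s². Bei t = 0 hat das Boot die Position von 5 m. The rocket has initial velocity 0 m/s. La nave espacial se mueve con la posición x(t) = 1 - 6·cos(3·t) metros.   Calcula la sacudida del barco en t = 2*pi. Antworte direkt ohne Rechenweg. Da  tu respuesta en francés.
j(2*pi) = -9.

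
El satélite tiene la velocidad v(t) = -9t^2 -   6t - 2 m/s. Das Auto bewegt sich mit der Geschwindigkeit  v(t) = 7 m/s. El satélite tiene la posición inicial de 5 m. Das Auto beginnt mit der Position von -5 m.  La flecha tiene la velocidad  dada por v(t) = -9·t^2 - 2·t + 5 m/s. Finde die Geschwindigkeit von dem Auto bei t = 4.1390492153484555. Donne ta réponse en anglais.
From the given velocity equation v(t) = 7, we substitute t = 4.1390492153484555 to get v = 7.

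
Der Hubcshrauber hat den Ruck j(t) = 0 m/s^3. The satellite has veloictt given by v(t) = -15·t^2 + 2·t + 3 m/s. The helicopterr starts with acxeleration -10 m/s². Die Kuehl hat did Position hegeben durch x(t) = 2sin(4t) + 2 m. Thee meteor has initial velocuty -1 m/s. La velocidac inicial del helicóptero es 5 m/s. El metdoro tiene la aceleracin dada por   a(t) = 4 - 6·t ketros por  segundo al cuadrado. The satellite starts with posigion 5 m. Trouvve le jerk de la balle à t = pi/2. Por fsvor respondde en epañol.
Partiendo de la posición x(t) = 2·sin(4·t) + 2, tomamos 3 derivadas. Derivando la posición, obtenemos la velocidad: v(t) = 8·cos(4·t). La derivada de la velocidad da la aceleración: a(t) = -32·sin(4·t). La derivada de la aceleración da la sacudida: j(t) = -128·cos(4·t). Usando j(t) = -128·cos(4·t) y sustituyendo t = pi/2, encontramos j = -128.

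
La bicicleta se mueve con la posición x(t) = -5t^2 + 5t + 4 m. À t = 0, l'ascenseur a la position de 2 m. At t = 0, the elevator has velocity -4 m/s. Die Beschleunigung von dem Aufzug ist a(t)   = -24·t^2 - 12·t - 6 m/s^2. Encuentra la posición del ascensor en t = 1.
Partiendo de la aceleración a(t) = -24·t^2 - 12·t - 6, tomamos 2 integrales. La integral de la aceleración, con v(0) = -4, da la velocidad: v(t) = -8·t^3 - 6·t^2 - 6·t - 4. La integral de la velocidad, con x(0) = 2, da la posición: x(t) = -2·t^4 - 2·t^3 - 3·t^2 - 4·t + 2. Usando x(t) = -2·t^4 - 2·t^3 - 3·t^2 - 4·t + 2 y sustituyendo t = 1, encontramos x = -9.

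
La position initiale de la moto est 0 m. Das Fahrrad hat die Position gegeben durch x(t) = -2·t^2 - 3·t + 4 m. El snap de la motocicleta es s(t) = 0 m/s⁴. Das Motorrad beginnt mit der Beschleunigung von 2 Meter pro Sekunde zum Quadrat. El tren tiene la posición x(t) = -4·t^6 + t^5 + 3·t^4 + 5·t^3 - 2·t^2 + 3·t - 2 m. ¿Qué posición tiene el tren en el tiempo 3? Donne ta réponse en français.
En utilisant x(t) = -4·t^6 + t^5 + 3·t^4 + 5·t^3 - 2·t^2 + 3·t - 2 et en substituant t = 3, nous trouvons x = -2306.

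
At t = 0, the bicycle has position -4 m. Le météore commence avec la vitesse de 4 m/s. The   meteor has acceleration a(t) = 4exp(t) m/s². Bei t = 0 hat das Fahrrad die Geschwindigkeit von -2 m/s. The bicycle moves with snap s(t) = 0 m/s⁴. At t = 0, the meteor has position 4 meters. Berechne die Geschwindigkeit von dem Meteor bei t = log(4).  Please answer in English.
We must find the integral of our acceleration equation a(t) = 4·exp(t) 1 time. Integrating acceleration and using the initial condition v(0) = 4, we get v(t) = 4·exp(t). Using v(t) = 4·exp(t) and substituting t = log(4), we find v = 16.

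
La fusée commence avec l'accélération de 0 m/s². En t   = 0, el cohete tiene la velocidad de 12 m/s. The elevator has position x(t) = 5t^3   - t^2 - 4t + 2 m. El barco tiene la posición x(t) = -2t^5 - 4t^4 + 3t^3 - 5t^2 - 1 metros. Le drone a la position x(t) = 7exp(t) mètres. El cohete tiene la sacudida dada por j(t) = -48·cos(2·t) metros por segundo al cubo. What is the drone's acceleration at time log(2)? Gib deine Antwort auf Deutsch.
Um dies zu lösen, müssen wir 2 Ableitungen unserer Gleichung für die Position x(t) = 7·exp(t) nehmen. Durch Ableiten von der Position erhalten wir die Geschwindigkeit: v(t) = 7·exp(t). Durch Ableiten von der Geschwindigkeit erhalten wir die Beschleunigung: a(t) = 7·exp(t). Aus der Gleichung für die Beschleunigung a(t) = 7·exp(t), setzen wir t = log(2) ein und erhalten a = 14.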